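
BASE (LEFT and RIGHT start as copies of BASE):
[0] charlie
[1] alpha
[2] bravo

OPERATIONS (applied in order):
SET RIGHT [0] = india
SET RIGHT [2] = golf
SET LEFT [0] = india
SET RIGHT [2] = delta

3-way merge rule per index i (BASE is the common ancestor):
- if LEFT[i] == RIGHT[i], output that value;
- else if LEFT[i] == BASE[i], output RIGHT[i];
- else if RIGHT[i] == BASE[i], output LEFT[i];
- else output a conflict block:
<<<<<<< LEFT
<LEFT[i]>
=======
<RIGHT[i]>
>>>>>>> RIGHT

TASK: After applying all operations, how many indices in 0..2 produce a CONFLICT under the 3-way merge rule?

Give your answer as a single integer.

Answer: 0

Derivation:
Final LEFT:  [india, alpha, bravo]
Final RIGHT: [india, alpha, delta]
i=0: L=india R=india -> agree -> india
i=1: L=alpha R=alpha -> agree -> alpha
i=2: L=bravo=BASE, R=delta -> take RIGHT -> delta
Conflict count: 0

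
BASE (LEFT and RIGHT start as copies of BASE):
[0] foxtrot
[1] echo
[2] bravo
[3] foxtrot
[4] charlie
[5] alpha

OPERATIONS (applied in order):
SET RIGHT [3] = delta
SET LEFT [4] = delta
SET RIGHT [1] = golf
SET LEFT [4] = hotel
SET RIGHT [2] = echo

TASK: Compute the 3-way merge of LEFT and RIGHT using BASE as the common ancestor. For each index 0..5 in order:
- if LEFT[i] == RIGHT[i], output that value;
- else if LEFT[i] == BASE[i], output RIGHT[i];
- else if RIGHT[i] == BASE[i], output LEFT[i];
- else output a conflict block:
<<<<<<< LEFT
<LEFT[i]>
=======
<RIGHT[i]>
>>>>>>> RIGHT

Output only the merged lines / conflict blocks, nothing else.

Answer: foxtrot
golf
echo
delta
hotel
alpha

Derivation:
Final LEFT:  [foxtrot, echo, bravo, foxtrot, hotel, alpha]
Final RIGHT: [foxtrot, golf, echo, delta, charlie, alpha]
i=0: L=foxtrot R=foxtrot -> agree -> foxtrot
i=1: L=echo=BASE, R=golf -> take RIGHT -> golf
i=2: L=bravo=BASE, R=echo -> take RIGHT -> echo
i=3: L=foxtrot=BASE, R=delta -> take RIGHT -> delta
i=4: L=hotel, R=charlie=BASE -> take LEFT -> hotel
i=5: L=alpha R=alpha -> agree -> alpha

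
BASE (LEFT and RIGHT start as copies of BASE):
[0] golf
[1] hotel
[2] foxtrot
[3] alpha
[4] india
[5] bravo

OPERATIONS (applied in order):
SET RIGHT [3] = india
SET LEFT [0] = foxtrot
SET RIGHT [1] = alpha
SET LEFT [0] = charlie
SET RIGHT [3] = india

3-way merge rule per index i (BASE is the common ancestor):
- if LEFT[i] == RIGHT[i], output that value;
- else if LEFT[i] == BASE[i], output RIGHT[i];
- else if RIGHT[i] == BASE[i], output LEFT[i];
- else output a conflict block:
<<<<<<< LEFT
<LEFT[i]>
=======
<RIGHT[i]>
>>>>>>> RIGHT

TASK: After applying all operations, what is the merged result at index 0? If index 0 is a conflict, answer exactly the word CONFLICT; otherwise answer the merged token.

Answer: charlie

Derivation:
Final LEFT:  [charlie, hotel, foxtrot, alpha, india, bravo]
Final RIGHT: [golf, alpha, foxtrot, india, india, bravo]
i=0: L=charlie, R=golf=BASE -> take LEFT -> charlie
i=1: L=hotel=BASE, R=alpha -> take RIGHT -> alpha
i=2: L=foxtrot R=foxtrot -> agree -> foxtrot
i=3: L=alpha=BASE, R=india -> take RIGHT -> india
i=4: L=india R=india -> agree -> india
i=5: L=bravo R=bravo -> agree -> bravo
Index 0 -> charlie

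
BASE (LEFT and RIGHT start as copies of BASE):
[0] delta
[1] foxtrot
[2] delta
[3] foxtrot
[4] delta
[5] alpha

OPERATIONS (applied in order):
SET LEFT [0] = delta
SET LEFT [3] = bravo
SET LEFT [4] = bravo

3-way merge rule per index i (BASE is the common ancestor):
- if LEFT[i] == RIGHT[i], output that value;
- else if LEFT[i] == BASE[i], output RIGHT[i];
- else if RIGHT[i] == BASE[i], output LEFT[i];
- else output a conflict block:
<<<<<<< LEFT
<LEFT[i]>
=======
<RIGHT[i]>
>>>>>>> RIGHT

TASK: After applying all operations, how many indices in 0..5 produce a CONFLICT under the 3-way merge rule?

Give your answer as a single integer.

Final LEFT:  [delta, foxtrot, delta, bravo, bravo, alpha]
Final RIGHT: [delta, foxtrot, delta, foxtrot, delta, alpha]
i=0: L=delta R=delta -> agree -> delta
i=1: L=foxtrot R=foxtrot -> agree -> foxtrot
i=2: L=delta R=delta -> agree -> delta
i=3: L=bravo, R=foxtrot=BASE -> take LEFT -> bravo
i=4: L=bravo, R=delta=BASE -> take LEFT -> bravo
i=5: L=alpha R=alpha -> agree -> alpha
Conflict count: 0

Answer: 0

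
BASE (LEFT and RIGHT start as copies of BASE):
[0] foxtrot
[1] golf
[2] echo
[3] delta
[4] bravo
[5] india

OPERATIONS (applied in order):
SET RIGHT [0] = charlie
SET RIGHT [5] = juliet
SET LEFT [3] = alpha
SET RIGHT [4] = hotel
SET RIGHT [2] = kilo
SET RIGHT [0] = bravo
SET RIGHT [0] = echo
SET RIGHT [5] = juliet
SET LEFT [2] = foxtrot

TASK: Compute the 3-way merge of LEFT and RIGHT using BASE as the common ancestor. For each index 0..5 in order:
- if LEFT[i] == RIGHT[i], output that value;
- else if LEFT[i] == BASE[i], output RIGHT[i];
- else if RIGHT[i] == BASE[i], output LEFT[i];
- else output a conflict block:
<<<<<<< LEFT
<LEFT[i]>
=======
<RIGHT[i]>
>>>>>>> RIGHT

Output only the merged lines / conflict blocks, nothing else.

Answer: echo
golf
<<<<<<< LEFT
foxtrot
=======
kilo
>>>>>>> RIGHT
alpha
hotel
juliet

Derivation:
Final LEFT:  [foxtrot, golf, foxtrot, alpha, bravo, india]
Final RIGHT: [echo, golf, kilo, delta, hotel, juliet]
i=0: L=foxtrot=BASE, R=echo -> take RIGHT -> echo
i=1: L=golf R=golf -> agree -> golf
i=2: BASE=echo L=foxtrot R=kilo all differ -> CONFLICT
i=3: L=alpha, R=delta=BASE -> take LEFT -> alpha
i=4: L=bravo=BASE, R=hotel -> take RIGHT -> hotel
i=5: L=india=BASE, R=juliet -> take RIGHT -> juliet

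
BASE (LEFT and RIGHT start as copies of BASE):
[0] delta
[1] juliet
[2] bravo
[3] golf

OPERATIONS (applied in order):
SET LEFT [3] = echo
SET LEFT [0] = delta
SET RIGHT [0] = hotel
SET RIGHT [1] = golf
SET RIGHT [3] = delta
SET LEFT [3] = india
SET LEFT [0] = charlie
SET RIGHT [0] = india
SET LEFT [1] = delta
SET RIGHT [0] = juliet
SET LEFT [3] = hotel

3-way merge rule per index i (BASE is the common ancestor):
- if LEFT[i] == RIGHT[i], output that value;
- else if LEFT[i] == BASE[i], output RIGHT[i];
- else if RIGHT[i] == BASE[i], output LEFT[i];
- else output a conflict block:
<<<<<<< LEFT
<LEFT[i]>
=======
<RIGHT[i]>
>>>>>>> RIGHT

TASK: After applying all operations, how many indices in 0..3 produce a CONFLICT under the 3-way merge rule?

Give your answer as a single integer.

Final LEFT:  [charlie, delta, bravo, hotel]
Final RIGHT: [juliet, golf, bravo, delta]
i=0: BASE=delta L=charlie R=juliet all differ -> CONFLICT
i=1: BASE=juliet L=delta R=golf all differ -> CONFLICT
i=2: L=bravo R=bravo -> agree -> bravo
i=3: BASE=golf L=hotel R=delta all differ -> CONFLICT
Conflict count: 3

Answer: 3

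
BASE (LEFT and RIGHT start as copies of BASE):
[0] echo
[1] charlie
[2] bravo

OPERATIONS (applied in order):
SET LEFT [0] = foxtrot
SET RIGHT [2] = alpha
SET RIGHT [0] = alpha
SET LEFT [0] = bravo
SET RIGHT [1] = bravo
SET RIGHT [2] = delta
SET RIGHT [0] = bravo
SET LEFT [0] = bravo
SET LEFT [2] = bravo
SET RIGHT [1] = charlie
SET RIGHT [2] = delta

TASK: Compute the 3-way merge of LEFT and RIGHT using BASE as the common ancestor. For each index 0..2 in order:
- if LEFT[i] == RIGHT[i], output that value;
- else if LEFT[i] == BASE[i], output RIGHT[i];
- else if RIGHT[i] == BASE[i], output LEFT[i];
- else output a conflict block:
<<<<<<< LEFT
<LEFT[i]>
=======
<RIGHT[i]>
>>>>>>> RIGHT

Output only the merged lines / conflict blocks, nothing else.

Final LEFT:  [bravo, charlie, bravo]
Final RIGHT: [bravo, charlie, delta]
i=0: L=bravo R=bravo -> agree -> bravo
i=1: L=charlie R=charlie -> agree -> charlie
i=2: L=bravo=BASE, R=delta -> take RIGHT -> delta

Answer: bravo
charlie
delta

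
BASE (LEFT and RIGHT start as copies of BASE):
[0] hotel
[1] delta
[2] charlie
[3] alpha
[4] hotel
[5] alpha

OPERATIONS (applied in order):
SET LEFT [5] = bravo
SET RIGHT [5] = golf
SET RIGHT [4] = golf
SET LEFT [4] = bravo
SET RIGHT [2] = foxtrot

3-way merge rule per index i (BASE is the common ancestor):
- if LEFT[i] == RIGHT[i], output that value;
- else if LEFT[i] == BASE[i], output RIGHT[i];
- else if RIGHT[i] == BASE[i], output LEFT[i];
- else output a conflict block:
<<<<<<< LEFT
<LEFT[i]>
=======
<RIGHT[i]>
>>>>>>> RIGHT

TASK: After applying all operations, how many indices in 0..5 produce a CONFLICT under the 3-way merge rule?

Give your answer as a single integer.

Answer: 2

Derivation:
Final LEFT:  [hotel, delta, charlie, alpha, bravo, bravo]
Final RIGHT: [hotel, delta, foxtrot, alpha, golf, golf]
i=0: L=hotel R=hotel -> agree -> hotel
i=1: L=delta R=delta -> agree -> delta
i=2: L=charlie=BASE, R=foxtrot -> take RIGHT -> foxtrot
i=3: L=alpha R=alpha -> agree -> alpha
i=4: BASE=hotel L=bravo R=golf all differ -> CONFLICT
i=5: BASE=alpha L=bravo R=golf all differ -> CONFLICT
Conflict count: 2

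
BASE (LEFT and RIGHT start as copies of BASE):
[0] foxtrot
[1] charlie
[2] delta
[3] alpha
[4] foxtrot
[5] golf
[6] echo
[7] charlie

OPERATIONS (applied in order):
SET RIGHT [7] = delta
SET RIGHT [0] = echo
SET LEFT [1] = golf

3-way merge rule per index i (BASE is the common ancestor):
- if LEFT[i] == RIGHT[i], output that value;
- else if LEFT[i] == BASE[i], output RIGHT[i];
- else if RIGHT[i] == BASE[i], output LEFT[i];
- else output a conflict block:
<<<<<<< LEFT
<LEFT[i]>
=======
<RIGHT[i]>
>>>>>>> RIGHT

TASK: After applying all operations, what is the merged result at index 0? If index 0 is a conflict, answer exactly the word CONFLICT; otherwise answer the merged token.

Final LEFT:  [foxtrot, golf, delta, alpha, foxtrot, golf, echo, charlie]
Final RIGHT: [echo, charlie, delta, alpha, foxtrot, golf, echo, delta]
i=0: L=foxtrot=BASE, R=echo -> take RIGHT -> echo
i=1: L=golf, R=charlie=BASE -> take LEFT -> golf
i=2: L=delta R=delta -> agree -> delta
i=3: L=alpha R=alpha -> agree -> alpha
i=4: L=foxtrot R=foxtrot -> agree -> foxtrot
i=5: L=golf R=golf -> agree -> golf
i=6: L=echo R=echo -> agree -> echo
i=7: L=charlie=BASE, R=delta -> take RIGHT -> delta
Index 0 -> echo

Answer: echo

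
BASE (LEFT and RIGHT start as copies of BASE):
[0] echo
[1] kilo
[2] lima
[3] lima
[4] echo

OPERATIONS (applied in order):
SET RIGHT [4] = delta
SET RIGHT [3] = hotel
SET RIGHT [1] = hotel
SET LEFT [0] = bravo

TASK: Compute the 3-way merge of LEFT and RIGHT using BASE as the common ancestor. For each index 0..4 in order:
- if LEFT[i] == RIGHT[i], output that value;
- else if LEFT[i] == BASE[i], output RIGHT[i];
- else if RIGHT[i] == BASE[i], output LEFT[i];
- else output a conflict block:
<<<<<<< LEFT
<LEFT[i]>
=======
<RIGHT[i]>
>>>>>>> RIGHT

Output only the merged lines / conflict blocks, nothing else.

Final LEFT:  [bravo, kilo, lima, lima, echo]
Final RIGHT: [echo, hotel, lima, hotel, delta]
i=0: L=bravo, R=echo=BASE -> take LEFT -> bravo
i=1: L=kilo=BASE, R=hotel -> take RIGHT -> hotel
i=2: L=lima R=lima -> agree -> lima
i=3: L=lima=BASE, R=hotel -> take RIGHT -> hotel
i=4: L=echo=BASE, R=delta -> take RIGHT -> delta

Answer: bravo
hotel
lima
hotel
delta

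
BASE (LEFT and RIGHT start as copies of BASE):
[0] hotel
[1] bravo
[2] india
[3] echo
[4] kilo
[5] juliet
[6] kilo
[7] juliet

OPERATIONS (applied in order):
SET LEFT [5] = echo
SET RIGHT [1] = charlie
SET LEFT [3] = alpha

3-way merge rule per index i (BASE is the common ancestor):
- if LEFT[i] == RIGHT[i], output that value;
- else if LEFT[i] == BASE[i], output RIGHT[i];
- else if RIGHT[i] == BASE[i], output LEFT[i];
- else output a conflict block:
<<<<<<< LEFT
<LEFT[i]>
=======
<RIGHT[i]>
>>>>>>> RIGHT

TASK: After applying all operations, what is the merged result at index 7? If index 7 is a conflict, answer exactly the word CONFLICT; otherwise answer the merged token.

Answer: juliet

Derivation:
Final LEFT:  [hotel, bravo, india, alpha, kilo, echo, kilo, juliet]
Final RIGHT: [hotel, charlie, india, echo, kilo, juliet, kilo, juliet]
i=0: L=hotel R=hotel -> agree -> hotel
i=1: L=bravo=BASE, R=charlie -> take RIGHT -> charlie
i=2: L=india R=india -> agree -> india
i=3: L=alpha, R=echo=BASE -> take LEFT -> alpha
i=4: L=kilo R=kilo -> agree -> kilo
i=5: L=echo, R=juliet=BASE -> take LEFT -> echo
i=6: L=kilo R=kilo -> agree -> kilo
i=7: L=juliet R=juliet -> agree -> juliet
Index 7 -> juliet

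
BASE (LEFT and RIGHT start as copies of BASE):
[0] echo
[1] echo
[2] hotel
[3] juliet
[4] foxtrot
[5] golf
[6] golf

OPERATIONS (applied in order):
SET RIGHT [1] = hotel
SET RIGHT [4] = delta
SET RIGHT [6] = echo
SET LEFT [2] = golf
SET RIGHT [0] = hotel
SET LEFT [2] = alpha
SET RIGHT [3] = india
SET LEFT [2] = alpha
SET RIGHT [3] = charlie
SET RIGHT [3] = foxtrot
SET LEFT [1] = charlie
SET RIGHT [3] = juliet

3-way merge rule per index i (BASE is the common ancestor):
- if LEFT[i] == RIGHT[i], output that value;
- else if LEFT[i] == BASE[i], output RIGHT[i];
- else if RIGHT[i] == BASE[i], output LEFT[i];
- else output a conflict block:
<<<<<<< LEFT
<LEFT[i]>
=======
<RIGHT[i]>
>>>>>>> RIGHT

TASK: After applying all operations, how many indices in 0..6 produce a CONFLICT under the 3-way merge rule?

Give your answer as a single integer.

Answer: 1

Derivation:
Final LEFT:  [echo, charlie, alpha, juliet, foxtrot, golf, golf]
Final RIGHT: [hotel, hotel, hotel, juliet, delta, golf, echo]
i=0: L=echo=BASE, R=hotel -> take RIGHT -> hotel
i=1: BASE=echo L=charlie R=hotel all differ -> CONFLICT
i=2: L=alpha, R=hotel=BASE -> take LEFT -> alpha
i=3: L=juliet R=juliet -> agree -> juliet
i=4: L=foxtrot=BASE, R=delta -> take RIGHT -> delta
i=5: L=golf R=golf -> agree -> golf
i=6: L=golf=BASE, R=echo -> take RIGHT -> echo
Conflict count: 1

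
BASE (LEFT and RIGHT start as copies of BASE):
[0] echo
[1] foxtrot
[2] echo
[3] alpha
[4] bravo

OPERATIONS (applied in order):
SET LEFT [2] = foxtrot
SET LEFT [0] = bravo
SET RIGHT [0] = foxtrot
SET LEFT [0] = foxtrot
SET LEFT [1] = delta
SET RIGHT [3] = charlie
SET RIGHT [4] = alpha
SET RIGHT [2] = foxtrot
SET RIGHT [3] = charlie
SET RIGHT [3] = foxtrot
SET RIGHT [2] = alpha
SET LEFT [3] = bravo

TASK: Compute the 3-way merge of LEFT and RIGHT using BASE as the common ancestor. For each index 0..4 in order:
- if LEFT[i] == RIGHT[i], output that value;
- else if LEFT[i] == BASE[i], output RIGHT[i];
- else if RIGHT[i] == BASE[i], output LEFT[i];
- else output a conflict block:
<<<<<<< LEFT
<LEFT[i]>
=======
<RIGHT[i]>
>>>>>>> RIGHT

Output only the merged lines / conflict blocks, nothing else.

Final LEFT:  [foxtrot, delta, foxtrot, bravo, bravo]
Final RIGHT: [foxtrot, foxtrot, alpha, foxtrot, alpha]
i=0: L=foxtrot R=foxtrot -> agree -> foxtrot
i=1: L=delta, R=foxtrot=BASE -> take LEFT -> delta
i=2: BASE=echo L=foxtrot R=alpha all differ -> CONFLICT
i=3: BASE=alpha L=bravo R=foxtrot all differ -> CONFLICT
i=4: L=bravo=BASE, R=alpha -> take RIGHT -> alpha

Answer: foxtrot
delta
<<<<<<< LEFT
foxtrot
=======
alpha
>>>>>>> RIGHT
<<<<<<< LEFT
bravo
=======
foxtrot
>>>>>>> RIGHT
alpha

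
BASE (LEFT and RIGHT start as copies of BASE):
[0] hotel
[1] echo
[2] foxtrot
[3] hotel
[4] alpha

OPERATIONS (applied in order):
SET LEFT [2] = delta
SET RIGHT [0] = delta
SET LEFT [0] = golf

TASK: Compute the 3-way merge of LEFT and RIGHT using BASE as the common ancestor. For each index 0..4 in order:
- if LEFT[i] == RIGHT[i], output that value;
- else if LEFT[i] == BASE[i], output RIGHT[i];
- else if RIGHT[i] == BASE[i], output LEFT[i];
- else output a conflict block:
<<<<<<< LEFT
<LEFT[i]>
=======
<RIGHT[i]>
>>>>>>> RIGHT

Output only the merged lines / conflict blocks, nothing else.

Final LEFT:  [golf, echo, delta, hotel, alpha]
Final RIGHT: [delta, echo, foxtrot, hotel, alpha]
i=0: BASE=hotel L=golf R=delta all differ -> CONFLICT
i=1: L=echo R=echo -> agree -> echo
i=2: L=delta, R=foxtrot=BASE -> take LEFT -> delta
i=3: L=hotel R=hotel -> agree -> hotel
i=4: L=alpha R=alpha -> agree -> alpha

Answer: <<<<<<< LEFT
golf
=======
delta
>>>>>>> RIGHT
echo
delta
hotel
alpha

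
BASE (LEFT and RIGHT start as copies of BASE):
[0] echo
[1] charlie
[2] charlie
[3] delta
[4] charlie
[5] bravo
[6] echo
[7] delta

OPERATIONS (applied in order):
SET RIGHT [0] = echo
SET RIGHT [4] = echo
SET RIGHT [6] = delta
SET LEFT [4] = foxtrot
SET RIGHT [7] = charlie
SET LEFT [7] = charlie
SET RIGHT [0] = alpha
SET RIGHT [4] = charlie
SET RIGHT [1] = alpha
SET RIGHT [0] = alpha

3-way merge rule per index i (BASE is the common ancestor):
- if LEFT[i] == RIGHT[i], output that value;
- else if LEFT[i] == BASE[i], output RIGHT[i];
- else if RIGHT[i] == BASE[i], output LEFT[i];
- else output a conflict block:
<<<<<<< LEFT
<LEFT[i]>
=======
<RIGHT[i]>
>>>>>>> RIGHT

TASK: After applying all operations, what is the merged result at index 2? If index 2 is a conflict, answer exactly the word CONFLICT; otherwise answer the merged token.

Answer: charlie

Derivation:
Final LEFT:  [echo, charlie, charlie, delta, foxtrot, bravo, echo, charlie]
Final RIGHT: [alpha, alpha, charlie, delta, charlie, bravo, delta, charlie]
i=0: L=echo=BASE, R=alpha -> take RIGHT -> alpha
i=1: L=charlie=BASE, R=alpha -> take RIGHT -> alpha
i=2: L=charlie R=charlie -> agree -> charlie
i=3: L=delta R=delta -> agree -> delta
i=4: L=foxtrot, R=charlie=BASE -> take LEFT -> foxtrot
i=5: L=bravo R=bravo -> agree -> bravo
i=6: L=echo=BASE, R=delta -> take RIGHT -> delta
i=7: L=charlie R=charlie -> agree -> charlie
Index 2 -> charlie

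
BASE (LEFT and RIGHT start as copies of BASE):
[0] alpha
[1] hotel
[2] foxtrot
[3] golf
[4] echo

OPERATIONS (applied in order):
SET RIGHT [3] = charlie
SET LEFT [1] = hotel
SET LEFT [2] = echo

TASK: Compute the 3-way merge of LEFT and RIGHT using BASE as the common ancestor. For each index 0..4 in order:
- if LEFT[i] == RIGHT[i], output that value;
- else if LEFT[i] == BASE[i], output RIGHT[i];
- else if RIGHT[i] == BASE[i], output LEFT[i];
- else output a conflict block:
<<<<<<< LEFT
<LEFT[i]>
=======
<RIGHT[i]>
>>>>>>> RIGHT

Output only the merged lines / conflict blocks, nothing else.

Answer: alpha
hotel
echo
charlie
echo

Derivation:
Final LEFT:  [alpha, hotel, echo, golf, echo]
Final RIGHT: [alpha, hotel, foxtrot, charlie, echo]
i=0: L=alpha R=alpha -> agree -> alpha
i=1: L=hotel R=hotel -> agree -> hotel
i=2: L=echo, R=foxtrot=BASE -> take LEFT -> echo
i=3: L=golf=BASE, R=charlie -> take RIGHT -> charlie
i=4: L=echo R=echo -> agree -> echo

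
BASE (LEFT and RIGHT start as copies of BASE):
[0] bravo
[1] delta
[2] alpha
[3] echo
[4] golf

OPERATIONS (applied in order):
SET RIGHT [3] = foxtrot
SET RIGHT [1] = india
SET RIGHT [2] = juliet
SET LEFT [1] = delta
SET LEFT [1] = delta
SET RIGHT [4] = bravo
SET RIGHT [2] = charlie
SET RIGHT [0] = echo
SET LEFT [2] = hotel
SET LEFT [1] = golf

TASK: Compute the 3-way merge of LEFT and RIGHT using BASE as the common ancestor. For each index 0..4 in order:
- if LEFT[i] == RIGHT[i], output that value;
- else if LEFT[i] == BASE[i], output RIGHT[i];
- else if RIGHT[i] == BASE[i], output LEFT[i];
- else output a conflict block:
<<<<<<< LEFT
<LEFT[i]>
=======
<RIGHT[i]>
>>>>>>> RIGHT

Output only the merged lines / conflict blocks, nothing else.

Answer: echo
<<<<<<< LEFT
golf
=======
india
>>>>>>> RIGHT
<<<<<<< LEFT
hotel
=======
charlie
>>>>>>> RIGHT
foxtrot
bravo

Derivation:
Final LEFT:  [bravo, golf, hotel, echo, golf]
Final RIGHT: [echo, india, charlie, foxtrot, bravo]
i=0: L=bravo=BASE, R=echo -> take RIGHT -> echo
i=1: BASE=delta L=golf R=india all differ -> CONFLICT
i=2: BASE=alpha L=hotel R=charlie all differ -> CONFLICT
i=3: L=echo=BASE, R=foxtrot -> take RIGHT -> foxtrot
i=4: L=golf=BASE, R=bravo -> take RIGHT -> bravo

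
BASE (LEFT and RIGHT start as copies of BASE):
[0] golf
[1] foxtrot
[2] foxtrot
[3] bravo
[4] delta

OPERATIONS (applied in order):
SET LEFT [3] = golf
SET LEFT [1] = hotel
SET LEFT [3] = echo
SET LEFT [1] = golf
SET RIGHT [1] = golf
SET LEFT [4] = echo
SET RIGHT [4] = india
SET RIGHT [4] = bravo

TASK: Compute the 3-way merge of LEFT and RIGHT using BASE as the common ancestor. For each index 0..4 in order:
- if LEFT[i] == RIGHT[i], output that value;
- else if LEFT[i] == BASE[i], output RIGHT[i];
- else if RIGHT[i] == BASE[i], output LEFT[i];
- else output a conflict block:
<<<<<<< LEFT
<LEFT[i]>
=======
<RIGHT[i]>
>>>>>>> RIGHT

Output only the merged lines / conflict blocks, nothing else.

Answer: golf
golf
foxtrot
echo
<<<<<<< LEFT
echo
=======
bravo
>>>>>>> RIGHT

Derivation:
Final LEFT:  [golf, golf, foxtrot, echo, echo]
Final RIGHT: [golf, golf, foxtrot, bravo, bravo]
i=0: L=golf R=golf -> agree -> golf
i=1: L=golf R=golf -> agree -> golf
i=2: L=foxtrot R=foxtrot -> agree -> foxtrot
i=3: L=echo, R=bravo=BASE -> take LEFT -> echo
i=4: BASE=delta L=echo R=bravo all differ -> CONFLICT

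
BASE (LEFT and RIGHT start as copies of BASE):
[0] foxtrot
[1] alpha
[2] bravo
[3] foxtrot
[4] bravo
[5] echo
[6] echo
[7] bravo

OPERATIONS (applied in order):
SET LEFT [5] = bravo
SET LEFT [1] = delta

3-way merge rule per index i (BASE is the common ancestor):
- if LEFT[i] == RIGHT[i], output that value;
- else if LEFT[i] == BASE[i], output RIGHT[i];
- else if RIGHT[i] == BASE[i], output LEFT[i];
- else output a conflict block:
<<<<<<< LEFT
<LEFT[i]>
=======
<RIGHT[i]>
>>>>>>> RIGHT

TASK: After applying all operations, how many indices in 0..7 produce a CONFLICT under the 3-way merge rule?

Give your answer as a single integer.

Answer: 0

Derivation:
Final LEFT:  [foxtrot, delta, bravo, foxtrot, bravo, bravo, echo, bravo]
Final RIGHT: [foxtrot, alpha, bravo, foxtrot, bravo, echo, echo, bravo]
i=0: L=foxtrot R=foxtrot -> agree -> foxtrot
i=1: L=delta, R=alpha=BASE -> take LEFT -> delta
i=2: L=bravo R=bravo -> agree -> bravo
i=3: L=foxtrot R=foxtrot -> agree -> foxtrot
i=4: L=bravo R=bravo -> agree -> bravo
i=5: L=bravo, R=echo=BASE -> take LEFT -> bravo
i=6: L=echo R=echo -> agree -> echo
i=7: L=bravo R=bravo -> agree -> bravo
Conflict count: 0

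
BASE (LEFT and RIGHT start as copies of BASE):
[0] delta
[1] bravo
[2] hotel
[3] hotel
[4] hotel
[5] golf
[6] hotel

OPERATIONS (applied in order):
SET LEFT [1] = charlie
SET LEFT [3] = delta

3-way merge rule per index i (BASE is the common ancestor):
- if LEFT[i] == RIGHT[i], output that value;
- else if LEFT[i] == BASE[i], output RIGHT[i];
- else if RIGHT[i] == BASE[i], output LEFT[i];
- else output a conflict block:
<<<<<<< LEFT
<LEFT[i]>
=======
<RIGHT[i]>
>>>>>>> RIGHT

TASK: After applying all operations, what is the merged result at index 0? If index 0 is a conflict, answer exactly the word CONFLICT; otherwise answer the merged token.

Answer: delta

Derivation:
Final LEFT:  [delta, charlie, hotel, delta, hotel, golf, hotel]
Final RIGHT: [delta, bravo, hotel, hotel, hotel, golf, hotel]
i=0: L=delta R=delta -> agree -> delta
i=1: L=charlie, R=bravo=BASE -> take LEFT -> charlie
i=2: L=hotel R=hotel -> agree -> hotel
i=3: L=delta, R=hotel=BASE -> take LEFT -> delta
i=4: L=hotel R=hotel -> agree -> hotel
i=5: L=golf R=golf -> agree -> golf
i=6: L=hotel R=hotel -> agree -> hotel
Index 0 -> delta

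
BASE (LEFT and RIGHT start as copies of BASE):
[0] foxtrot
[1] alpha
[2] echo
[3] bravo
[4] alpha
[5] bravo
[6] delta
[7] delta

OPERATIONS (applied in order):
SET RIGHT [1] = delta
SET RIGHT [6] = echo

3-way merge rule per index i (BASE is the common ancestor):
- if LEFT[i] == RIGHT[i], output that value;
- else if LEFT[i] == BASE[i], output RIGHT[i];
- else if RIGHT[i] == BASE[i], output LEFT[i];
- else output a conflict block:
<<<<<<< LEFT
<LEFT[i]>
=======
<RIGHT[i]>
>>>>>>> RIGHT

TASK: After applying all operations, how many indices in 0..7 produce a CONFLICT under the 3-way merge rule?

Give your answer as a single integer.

Final LEFT:  [foxtrot, alpha, echo, bravo, alpha, bravo, delta, delta]
Final RIGHT: [foxtrot, delta, echo, bravo, alpha, bravo, echo, delta]
i=0: L=foxtrot R=foxtrot -> agree -> foxtrot
i=1: L=alpha=BASE, R=delta -> take RIGHT -> delta
i=2: L=echo R=echo -> agree -> echo
i=3: L=bravo R=bravo -> agree -> bravo
i=4: L=alpha R=alpha -> agree -> alpha
i=5: L=bravo R=bravo -> agree -> bravo
i=6: L=delta=BASE, R=echo -> take RIGHT -> echo
i=7: L=delta R=delta -> agree -> delta
Conflict count: 0

Answer: 0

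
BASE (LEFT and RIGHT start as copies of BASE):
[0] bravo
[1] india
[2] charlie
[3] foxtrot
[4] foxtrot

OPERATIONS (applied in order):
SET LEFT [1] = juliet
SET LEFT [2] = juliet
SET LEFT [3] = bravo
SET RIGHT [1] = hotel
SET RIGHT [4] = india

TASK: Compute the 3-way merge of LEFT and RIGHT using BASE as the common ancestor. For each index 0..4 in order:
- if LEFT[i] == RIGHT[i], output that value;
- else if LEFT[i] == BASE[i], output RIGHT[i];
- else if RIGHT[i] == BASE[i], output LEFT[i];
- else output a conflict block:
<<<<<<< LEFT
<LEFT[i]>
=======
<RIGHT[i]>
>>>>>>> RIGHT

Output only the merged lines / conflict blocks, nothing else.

Answer: bravo
<<<<<<< LEFT
juliet
=======
hotel
>>>>>>> RIGHT
juliet
bravo
india

Derivation:
Final LEFT:  [bravo, juliet, juliet, bravo, foxtrot]
Final RIGHT: [bravo, hotel, charlie, foxtrot, india]
i=0: L=bravo R=bravo -> agree -> bravo
i=1: BASE=india L=juliet R=hotel all differ -> CONFLICT
i=2: L=juliet, R=charlie=BASE -> take LEFT -> juliet
i=3: L=bravo, R=foxtrot=BASE -> take LEFT -> bravo
i=4: L=foxtrot=BASE, R=india -> take RIGHT -> india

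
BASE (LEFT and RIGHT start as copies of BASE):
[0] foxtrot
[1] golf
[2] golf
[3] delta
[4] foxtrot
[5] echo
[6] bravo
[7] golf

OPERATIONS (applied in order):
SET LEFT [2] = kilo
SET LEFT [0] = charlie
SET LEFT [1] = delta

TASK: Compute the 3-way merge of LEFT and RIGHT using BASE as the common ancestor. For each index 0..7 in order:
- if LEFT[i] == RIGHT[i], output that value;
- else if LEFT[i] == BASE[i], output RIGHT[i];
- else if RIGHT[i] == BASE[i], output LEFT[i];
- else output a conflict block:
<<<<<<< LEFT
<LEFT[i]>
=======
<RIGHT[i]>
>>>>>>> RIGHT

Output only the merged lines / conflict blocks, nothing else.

Final LEFT:  [charlie, delta, kilo, delta, foxtrot, echo, bravo, golf]
Final RIGHT: [foxtrot, golf, golf, delta, foxtrot, echo, bravo, golf]
i=0: L=charlie, R=foxtrot=BASE -> take LEFT -> charlie
i=1: L=delta, R=golf=BASE -> take LEFT -> delta
i=2: L=kilo, R=golf=BASE -> take LEFT -> kilo
i=3: L=delta R=delta -> agree -> delta
i=4: L=foxtrot R=foxtrot -> agree -> foxtrot
i=5: L=echo R=echo -> agree -> echo
i=6: L=bravo R=bravo -> agree -> bravo
i=7: L=golf R=golf -> agree -> golf

Answer: charlie
delta
kilo
delta
foxtrot
echo
bravo
golf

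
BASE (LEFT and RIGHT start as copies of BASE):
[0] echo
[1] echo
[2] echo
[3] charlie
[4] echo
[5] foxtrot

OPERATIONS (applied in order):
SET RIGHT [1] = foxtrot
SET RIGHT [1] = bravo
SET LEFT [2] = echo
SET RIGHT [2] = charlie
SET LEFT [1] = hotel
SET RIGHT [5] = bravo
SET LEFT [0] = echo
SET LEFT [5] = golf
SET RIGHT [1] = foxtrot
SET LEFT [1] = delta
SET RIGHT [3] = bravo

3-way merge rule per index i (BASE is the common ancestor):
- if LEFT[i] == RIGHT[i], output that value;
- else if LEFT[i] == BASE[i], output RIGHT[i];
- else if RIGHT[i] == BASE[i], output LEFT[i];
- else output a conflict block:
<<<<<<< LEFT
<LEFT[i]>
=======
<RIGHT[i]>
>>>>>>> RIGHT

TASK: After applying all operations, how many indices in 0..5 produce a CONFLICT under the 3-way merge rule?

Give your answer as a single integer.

Final LEFT:  [echo, delta, echo, charlie, echo, golf]
Final RIGHT: [echo, foxtrot, charlie, bravo, echo, bravo]
i=0: L=echo R=echo -> agree -> echo
i=1: BASE=echo L=delta R=foxtrot all differ -> CONFLICT
i=2: L=echo=BASE, R=charlie -> take RIGHT -> charlie
i=3: L=charlie=BASE, R=bravo -> take RIGHT -> bravo
i=4: L=echo R=echo -> agree -> echo
i=5: BASE=foxtrot L=golf R=bravo all differ -> CONFLICT
Conflict count: 2

Answer: 2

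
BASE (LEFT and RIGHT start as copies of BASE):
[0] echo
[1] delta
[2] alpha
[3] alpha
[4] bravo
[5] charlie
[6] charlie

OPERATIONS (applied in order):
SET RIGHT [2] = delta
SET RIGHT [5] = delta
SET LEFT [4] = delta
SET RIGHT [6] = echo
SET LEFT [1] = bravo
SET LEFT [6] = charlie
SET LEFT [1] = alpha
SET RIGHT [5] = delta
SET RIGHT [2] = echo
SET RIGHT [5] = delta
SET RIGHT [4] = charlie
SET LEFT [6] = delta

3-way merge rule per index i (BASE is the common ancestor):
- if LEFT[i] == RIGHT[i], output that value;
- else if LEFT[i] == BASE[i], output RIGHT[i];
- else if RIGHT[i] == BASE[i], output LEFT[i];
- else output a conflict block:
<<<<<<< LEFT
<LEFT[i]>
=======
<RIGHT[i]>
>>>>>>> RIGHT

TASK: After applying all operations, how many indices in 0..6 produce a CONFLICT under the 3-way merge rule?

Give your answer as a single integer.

Answer: 2

Derivation:
Final LEFT:  [echo, alpha, alpha, alpha, delta, charlie, delta]
Final RIGHT: [echo, delta, echo, alpha, charlie, delta, echo]
i=0: L=echo R=echo -> agree -> echo
i=1: L=alpha, R=delta=BASE -> take LEFT -> alpha
i=2: L=alpha=BASE, R=echo -> take RIGHT -> echo
i=3: L=alpha R=alpha -> agree -> alpha
i=4: BASE=bravo L=delta R=charlie all differ -> CONFLICT
i=5: L=charlie=BASE, R=delta -> take RIGHT -> delta
i=6: BASE=charlie L=delta R=echo all differ -> CONFLICT
Conflict count: 2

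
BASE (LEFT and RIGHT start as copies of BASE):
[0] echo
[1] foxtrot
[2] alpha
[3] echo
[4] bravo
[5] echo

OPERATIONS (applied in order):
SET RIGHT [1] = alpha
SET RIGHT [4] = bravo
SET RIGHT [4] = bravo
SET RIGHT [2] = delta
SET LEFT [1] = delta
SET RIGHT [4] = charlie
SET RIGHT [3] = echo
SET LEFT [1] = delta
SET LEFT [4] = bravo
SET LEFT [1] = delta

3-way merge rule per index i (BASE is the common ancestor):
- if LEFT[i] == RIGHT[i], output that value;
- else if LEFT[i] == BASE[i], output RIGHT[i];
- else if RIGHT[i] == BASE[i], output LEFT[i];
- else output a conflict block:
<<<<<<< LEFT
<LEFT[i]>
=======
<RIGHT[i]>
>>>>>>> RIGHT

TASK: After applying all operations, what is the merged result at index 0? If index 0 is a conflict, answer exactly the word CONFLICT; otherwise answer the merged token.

Answer: echo

Derivation:
Final LEFT:  [echo, delta, alpha, echo, bravo, echo]
Final RIGHT: [echo, alpha, delta, echo, charlie, echo]
i=0: L=echo R=echo -> agree -> echo
i=1: BASE=foxtrot L=delta R=alpha all differ -> CONFLICT
i=2: L=alpha=BASE, R=delta -> take RIGHT -> delta
i=3: L=echo R=echo -> agree -> echo
i=4: L=bravo=BASE, R=charlie -> take RIGHT -> charlie
i=5: L=echo R=echo -> agree -> echo
Index 0 -> echo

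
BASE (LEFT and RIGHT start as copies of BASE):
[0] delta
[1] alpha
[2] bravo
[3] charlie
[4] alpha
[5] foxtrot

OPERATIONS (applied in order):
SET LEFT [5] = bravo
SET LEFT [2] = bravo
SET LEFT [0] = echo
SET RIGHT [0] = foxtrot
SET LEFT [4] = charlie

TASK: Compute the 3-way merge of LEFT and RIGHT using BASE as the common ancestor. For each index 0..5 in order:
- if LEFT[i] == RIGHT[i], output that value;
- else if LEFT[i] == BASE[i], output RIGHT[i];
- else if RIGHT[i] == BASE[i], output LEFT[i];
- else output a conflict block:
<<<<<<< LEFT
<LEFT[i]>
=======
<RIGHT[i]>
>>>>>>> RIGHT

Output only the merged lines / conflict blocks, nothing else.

Final LEFT:  [echo, alpha, bravo, charlie, charlie, bravo]
Final RIGHT: [foxtrot, alpha, bravo, charlie, alpha, foxtrot]
i=0: BASE=delta L=echo R=foxtrot all differ -> CONFLICT
i=1: L=alpha R=alpha -> agree -> alpha
i=2: L=bravo R=bravo -> agree -> bravo
i=3: L=charlie R=charlie -> agree -> charlie
i=4: L=charlie, R=alpha=BASE -> take LEFT -> charlie
i=5: L=bravo, R=foxtrot=BASE -> take LEFT -> bravo

Answer: <<<<<<< LEFT
echo
=======
foxtrot
>>>>>>> RIGHT
alpha
bravo
charlie
charlie
bravo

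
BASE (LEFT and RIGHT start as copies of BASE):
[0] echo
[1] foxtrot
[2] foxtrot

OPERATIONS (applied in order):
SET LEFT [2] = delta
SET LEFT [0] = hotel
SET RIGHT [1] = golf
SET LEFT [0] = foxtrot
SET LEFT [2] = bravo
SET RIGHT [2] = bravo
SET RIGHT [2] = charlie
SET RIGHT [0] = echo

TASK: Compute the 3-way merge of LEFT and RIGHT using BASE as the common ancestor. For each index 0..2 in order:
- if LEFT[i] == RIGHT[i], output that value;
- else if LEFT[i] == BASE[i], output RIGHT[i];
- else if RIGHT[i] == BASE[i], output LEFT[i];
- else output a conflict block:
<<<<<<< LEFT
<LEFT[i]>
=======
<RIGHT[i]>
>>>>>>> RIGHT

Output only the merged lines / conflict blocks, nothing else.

Final LEFT:  [foxtrot, foxtrot, bravo]
Final RIGHT: [echo, golf, charlie]
i=0: L=foxtrot, R=echo=BASE -> take LEFT -> foxtrot
i=1: L=foxtrot=BASE, R=golf -> take RIGHT -> golf
i=2: BASE=foxtrot L=bravo R=charlie all differ -> CONFLICT

Answer: foxtrot
golf
<<<<<<< LEFT
bravo
=======
charlie
>>>>>>> RIGHT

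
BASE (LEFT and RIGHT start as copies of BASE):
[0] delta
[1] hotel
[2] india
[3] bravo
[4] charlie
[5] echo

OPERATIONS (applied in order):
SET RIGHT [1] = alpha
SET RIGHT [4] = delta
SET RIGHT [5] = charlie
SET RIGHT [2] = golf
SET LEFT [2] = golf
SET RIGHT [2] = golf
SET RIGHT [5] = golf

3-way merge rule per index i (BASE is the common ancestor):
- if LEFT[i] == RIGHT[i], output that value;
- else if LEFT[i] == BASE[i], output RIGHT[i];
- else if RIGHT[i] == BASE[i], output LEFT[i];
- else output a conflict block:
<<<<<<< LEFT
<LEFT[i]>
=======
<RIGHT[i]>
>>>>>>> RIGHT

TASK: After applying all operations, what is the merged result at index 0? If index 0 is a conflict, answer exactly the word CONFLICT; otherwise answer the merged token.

Answer: delta

Derivation:
Final LEFT:  [delta, hotel, golf, bravo, charlie, echo]
Final RIGHT: [delta, alpha, golf, bravo, delta, golf]
i=0: L=delta R=delta -> agree -> delta
i=1: L=hotel=BASE, R=alpha -> take RIGHT -> alpha
i=2: L=golf R=golf -> agree -> golf
i=3: L=bravo R=bravo -> agree -> bravo
i=4: L=charlie=BASE, R=delta -> take RIGHT -> delta
i=5: L=echo=BASE, R=golf -> take RIGHT -> golf
Index 0 -> delta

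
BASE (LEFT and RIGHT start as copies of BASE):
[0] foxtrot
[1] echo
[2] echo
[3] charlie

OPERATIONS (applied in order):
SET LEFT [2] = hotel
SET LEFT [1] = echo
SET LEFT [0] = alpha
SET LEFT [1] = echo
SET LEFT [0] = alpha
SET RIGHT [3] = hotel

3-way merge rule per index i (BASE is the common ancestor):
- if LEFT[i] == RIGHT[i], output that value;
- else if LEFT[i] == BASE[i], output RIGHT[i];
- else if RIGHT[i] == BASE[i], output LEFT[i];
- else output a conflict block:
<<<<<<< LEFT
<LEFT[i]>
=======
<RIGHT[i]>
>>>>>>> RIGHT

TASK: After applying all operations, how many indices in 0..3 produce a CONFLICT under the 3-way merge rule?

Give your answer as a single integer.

Final LEFT:  [alpha, echo, hotel, charlie]
Final RIGHT: [foxtrot, echo, echo, hotel]
i=0: L=alpha, R=foxtrot=BASE -> take LEFT -> alpha
i=1: L=echo R=echo -> agree -> echo
i=2: L=hotel, R=echo=BASE -> take LEFT -> hotel
i=3: L=charlie=BASE, R=hotel -> take RIGHT -> hotel
Conflict count: 0

Answer: 0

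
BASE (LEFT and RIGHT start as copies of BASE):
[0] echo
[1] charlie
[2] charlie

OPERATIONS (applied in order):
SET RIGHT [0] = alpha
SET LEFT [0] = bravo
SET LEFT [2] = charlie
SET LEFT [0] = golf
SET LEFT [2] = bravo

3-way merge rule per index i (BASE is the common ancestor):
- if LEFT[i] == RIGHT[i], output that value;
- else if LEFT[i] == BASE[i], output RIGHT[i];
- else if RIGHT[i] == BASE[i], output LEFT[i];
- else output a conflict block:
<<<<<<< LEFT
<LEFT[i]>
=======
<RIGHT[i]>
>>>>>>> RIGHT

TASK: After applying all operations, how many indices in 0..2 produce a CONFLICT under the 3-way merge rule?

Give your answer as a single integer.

Answer: 1

Derivation:
Final LEFT:  [golf, charlie, bravo]
Final RIGHT: [alpha, charlie, charlie]
i=0: BASE=echo L=golf R=alpha all differ -> CONFLICT
i=1: L=charlie R=charlie -> agree -> charlie
i=2: L=bravo, R=charlie=BASE -> take LEFT -> bravo
Conflict count: 1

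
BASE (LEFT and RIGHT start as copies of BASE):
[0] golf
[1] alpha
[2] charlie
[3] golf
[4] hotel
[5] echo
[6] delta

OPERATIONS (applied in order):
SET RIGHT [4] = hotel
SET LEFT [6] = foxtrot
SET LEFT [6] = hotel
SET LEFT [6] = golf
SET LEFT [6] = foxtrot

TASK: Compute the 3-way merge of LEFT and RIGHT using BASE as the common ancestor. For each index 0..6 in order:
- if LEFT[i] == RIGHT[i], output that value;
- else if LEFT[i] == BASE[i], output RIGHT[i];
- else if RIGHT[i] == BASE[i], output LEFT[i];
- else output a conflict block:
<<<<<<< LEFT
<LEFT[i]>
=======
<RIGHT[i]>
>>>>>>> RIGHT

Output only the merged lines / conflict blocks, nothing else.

Final LEFT:  [golf, alpha, charlie, golf, hotel, echo, foxtrot]
Final RIGHT: [golf, alpha, charlie, golf, hotel, echo, delta]
i=0: L=golf R=golf -> agree -> golf
i=1: L=alpha R=alpha -> agree -> alpha
i=2: L=charlie R=charlie -> agree -> charlie
i=3: L=golf R=golf -> agree -> golf
i=4: L=hotel R=hotel -> agree -> hotel
i=5: L=echo R=echo -> agree -> echo
i=6: L=foxtrot, R=delta=BASE -> take LEFT -> foxtrot

Answer: golf
alpha
charlie
golf
hotel
echo
foxtrot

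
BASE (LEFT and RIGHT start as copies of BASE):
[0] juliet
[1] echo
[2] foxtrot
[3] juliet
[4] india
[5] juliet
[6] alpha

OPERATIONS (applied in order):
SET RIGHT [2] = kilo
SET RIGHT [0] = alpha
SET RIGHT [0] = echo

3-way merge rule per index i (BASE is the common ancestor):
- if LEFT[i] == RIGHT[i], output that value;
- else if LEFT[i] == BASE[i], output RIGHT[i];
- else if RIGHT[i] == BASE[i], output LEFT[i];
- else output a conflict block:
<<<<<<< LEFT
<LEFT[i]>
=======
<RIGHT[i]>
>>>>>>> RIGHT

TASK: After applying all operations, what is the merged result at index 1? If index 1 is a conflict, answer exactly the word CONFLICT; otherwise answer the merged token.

Final LEFT:  [juliet, echo, foxtrot, juliet, india, juliet, alpha]
Final RIGHT: [echo, echo, kilo, juliet, india, juliet, alpha]
i=0: L=juliet=BASE, R=echo -> take RIGHT -> echo
i=1: L=echo R=echo -> agree -> echo
i=2: L=foxtrot=BASE, R=kilo -> take RIGHT -> kilo
i=3: L=juliet R=juliet -> agree -> juliet
i=4: L=india R=india -> agree -> india
i=5: L=juliet R=juliet -> agree -> juliet
i=6: L=alpha R=alpha -> agree -> alpha
Index 1 -> echo

Answer: echo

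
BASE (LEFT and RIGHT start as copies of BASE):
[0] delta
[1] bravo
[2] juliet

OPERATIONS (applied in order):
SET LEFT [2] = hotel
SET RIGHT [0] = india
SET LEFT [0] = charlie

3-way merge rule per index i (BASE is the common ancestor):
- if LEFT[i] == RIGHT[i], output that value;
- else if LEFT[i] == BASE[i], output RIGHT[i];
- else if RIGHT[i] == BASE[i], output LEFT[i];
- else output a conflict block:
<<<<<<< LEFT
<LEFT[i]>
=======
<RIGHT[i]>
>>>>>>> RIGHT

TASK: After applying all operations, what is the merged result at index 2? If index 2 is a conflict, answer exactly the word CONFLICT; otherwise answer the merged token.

Final LEFT:  [charlie, bravo, hotel]
Final RIGHT: [india, bravo, juliet]
i=0: BASE=delta L=charlie R=india all differ -> CONFLICT
i=1: L=bravo R=bravo -> agree -> bravo
i=2: L=hotel, R=juliet=BASE -> take LEFT -> hotel
Index 2 -> hotel

Answer: hotel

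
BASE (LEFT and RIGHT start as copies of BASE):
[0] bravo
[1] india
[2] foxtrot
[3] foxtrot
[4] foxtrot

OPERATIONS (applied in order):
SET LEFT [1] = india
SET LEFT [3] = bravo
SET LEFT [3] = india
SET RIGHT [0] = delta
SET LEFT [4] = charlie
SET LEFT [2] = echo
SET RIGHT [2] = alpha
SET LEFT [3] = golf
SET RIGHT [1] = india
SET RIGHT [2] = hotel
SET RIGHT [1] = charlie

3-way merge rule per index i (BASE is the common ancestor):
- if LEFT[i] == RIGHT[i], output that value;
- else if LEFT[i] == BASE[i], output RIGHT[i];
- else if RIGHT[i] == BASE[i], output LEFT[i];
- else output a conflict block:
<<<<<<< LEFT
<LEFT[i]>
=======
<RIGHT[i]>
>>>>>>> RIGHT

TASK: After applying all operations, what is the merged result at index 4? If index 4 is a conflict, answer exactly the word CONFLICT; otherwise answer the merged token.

Final LEFT:  [bravo, india, echo, golf, charlie]
Final RIGHT: [delta, charlie, hotel, foxtrot, foxtrot]
i=0: L=bravo=BASE, R=delta -> take RIGHT -> delta
i=1: L=india=BASE, R=charlie -> take RIGHT -> charlie
i=2: BASE=foxtrot L=echo R=hotel all differ -> CONFLICT
i=3: L=golf, R=foxtrot=BASE -> take LEFT -> golf
i=4: L=charlie, R=foxtrot=BASE -> take LEFT -> charlie
Index 4 -> charlie

Answer: charlie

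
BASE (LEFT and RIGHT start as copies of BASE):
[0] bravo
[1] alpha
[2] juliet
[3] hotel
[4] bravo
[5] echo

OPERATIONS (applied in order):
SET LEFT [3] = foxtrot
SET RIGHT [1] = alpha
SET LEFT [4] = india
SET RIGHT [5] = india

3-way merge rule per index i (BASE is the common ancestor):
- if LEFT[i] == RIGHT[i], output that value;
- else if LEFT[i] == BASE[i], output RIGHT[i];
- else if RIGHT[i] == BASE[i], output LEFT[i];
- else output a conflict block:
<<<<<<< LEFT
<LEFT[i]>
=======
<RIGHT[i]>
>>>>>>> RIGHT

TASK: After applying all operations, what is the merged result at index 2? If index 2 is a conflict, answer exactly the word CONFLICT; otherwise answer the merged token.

Final LEFT:  [bravo, alpha, juliet, foxtrot, india, echo]
Final RIGHT: [bravo, alpha, juliet, hotel, bravo, india]
i=0: L=bravo R=bravo -> agree -> bravo
i=1: L=alpha R=alpha -> agree -> alpha
i=2: L=juliet R=juliet -> agree -> juliet
i=3: L=foxtrot, R=hotel=BASE -> take LEFT -> foxtrot
i=4: L=india, R=bravo=BASE -> take LEFT -> india
i=5: L=echo=BASE, R=india -> take RIGHT -> india
Index 2 -> juliet

Answer: juliet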